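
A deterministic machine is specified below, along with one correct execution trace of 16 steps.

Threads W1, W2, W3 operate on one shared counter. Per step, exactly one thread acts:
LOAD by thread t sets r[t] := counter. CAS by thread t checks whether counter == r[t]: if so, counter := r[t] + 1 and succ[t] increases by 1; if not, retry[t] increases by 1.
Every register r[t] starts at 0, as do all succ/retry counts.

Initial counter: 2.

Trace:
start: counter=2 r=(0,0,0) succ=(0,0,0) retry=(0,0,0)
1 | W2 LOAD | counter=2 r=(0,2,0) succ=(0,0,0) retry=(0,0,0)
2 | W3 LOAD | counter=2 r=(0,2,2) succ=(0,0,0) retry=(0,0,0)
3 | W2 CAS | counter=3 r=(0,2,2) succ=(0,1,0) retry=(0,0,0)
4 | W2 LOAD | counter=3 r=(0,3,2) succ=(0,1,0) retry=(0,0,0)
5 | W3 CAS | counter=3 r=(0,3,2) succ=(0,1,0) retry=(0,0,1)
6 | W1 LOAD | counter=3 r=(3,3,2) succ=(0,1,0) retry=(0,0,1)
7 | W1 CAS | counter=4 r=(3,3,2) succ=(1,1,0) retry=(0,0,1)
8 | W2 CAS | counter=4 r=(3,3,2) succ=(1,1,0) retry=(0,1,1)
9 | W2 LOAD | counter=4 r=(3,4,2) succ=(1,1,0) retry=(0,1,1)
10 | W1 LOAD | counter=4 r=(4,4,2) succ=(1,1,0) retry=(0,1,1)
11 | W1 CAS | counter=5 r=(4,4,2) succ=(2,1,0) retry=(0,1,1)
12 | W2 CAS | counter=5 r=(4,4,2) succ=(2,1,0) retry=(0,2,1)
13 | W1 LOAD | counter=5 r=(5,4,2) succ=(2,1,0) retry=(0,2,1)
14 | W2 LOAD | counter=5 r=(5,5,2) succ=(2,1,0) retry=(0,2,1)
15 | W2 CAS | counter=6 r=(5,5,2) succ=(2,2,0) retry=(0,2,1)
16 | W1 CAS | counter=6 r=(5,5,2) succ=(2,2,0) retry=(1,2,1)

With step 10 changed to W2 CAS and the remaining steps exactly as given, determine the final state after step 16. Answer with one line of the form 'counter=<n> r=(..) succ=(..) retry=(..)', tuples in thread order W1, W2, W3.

(re-executing from step 10 with the substitution; state before step 10: counter=4 r=(3,4,2) succ=(1,1,0) retry=(0,1,1))
10 | W2 CAS | counter=5 r=(3,4,2) succ=(1,2,0) retry=(0,1,1)
11 | W1 CAS | counter=5 r=(3,4,2) succ=(1,2,0) retry=(1,1,1)
12 | W2 CAS | counter=5 r=(3,4,2) succ=(1,2,0) retry=(1,2,1)
13 | W1 LOAD | counter=5 r=(5,4,2) succ=(1,2,0) retry=(1,2,1)
14 | W2 LOAD | counter=5 r=(5,5,2) succ=(1,2,0) retry=(1,2,1)
15 | W2 CAS | counter=6 r=(5,5,2) succ=(1,3,0) retry=(1,2,1)
16 | W1 CAS | counter=6 r=(5,5,2) succ=(1,3,0) retry=(2,2,1)

counter=6 r=(5,5,2) succ=(1,3,0) retry=(2,2,1)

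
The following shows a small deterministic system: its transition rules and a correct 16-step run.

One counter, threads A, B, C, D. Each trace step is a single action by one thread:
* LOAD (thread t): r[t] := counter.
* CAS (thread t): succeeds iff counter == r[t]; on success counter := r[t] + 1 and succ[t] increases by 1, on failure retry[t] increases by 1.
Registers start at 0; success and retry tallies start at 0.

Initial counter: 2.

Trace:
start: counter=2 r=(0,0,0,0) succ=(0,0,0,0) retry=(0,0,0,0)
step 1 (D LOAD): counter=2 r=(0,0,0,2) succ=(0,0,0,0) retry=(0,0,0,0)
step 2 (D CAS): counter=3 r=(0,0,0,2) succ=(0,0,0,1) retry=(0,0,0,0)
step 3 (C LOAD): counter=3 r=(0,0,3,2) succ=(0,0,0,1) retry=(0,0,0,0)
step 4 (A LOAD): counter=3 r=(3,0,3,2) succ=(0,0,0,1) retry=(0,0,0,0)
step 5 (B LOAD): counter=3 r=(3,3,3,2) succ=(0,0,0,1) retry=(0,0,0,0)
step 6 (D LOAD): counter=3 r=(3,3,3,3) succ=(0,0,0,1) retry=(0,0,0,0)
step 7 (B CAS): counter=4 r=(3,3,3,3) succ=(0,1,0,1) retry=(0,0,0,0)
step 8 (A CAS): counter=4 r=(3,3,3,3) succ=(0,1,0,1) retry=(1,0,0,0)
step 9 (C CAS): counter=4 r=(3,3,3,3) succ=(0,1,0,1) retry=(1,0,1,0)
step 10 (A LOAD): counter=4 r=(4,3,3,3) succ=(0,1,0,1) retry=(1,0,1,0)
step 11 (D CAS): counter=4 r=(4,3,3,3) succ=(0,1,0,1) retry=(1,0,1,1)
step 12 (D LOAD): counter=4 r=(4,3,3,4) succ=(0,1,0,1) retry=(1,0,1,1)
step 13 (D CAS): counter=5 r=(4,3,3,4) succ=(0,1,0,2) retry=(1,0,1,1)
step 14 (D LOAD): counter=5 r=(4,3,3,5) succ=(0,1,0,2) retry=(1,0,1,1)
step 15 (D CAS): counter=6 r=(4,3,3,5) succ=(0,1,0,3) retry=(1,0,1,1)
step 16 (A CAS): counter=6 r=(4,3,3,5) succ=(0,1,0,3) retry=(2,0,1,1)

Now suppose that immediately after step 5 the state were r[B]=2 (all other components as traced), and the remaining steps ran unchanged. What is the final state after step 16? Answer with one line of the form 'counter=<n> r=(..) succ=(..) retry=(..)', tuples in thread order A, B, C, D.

counter=6 r=(4,2,3,5) succ=(1,0,0,3) retry=(1,1,1,1)

state after step 5 := counter=3 r=(3,2,3,2) succ=(0,0,0,1) retry=(0,0,0,0)
step 6 (D LOAD): counter=3 r=(3,2,3,3) succ=(0,0,0,1) retry=(0,0,0,0)
step 7 (B CAS): counter=3 r=(3,2,3,3) succ=(0,0,0,1) retry=(0,1,0,0)
step 8 (A CAS): counter=4 r=(3,2,3,3) succ=(1,0,0,1) retry=(0,1,0,0)
step 9 (C CAS): counter=4 r=(3,2,3,3) succ=(1,0,0,1) retry=(0,1,1,0)
step 10 (A LOAD): counter=4 r=(4,2,3,3) succ=(1,0,0,1) retry=(0,1,1,0)
step 11 (D CAS): counter=4 r=(4,2,3,3) succ=(1,0,0,1) retry=(0,1,1,1)
step 12 (D LOAD): counter=4 r=(4,2,3,4) succ=(1,0,0,1) retry=(0,1,1,1)
step 13 (D CAS): counter=5 r=(4,2,3,4) succ=(1,0,0,2) retry=(0,1,1,1)
step 14 (D LOAD): counter=5 r=(4,2,3,5) succ=(1,0,0,2) retry=(0,1,1,1)
step 15 (D CAS): counter=6 r=(4,2,3,5) succ=(1,0,0,3) retry=(0,1,1,1)
step 16 (A CAS): counter=6 r=(4,2,3,5) succ=(1,0,0,3) retry=(1,1,1,1)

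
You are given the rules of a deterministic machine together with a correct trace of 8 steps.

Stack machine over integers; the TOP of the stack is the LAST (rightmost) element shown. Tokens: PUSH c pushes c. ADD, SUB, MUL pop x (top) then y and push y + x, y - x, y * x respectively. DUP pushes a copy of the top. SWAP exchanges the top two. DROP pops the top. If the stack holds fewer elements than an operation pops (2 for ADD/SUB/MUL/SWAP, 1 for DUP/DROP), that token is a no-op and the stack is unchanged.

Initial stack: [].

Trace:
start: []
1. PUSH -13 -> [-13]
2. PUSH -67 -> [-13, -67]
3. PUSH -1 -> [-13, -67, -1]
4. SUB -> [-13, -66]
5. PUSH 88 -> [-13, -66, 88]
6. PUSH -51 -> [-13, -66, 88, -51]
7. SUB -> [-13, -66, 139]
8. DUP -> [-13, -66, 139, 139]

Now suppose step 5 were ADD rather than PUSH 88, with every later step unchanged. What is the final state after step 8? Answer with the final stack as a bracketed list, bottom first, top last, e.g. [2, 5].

(re-executing from step 5 with the substitution; state before step 5: [-13, -66])
5. ADD -> [-79]
6. PUSH -51 -> [-79, -51]
7. SUB -> [-28]
8. DUP -> [-28, -28]

[-28, -28]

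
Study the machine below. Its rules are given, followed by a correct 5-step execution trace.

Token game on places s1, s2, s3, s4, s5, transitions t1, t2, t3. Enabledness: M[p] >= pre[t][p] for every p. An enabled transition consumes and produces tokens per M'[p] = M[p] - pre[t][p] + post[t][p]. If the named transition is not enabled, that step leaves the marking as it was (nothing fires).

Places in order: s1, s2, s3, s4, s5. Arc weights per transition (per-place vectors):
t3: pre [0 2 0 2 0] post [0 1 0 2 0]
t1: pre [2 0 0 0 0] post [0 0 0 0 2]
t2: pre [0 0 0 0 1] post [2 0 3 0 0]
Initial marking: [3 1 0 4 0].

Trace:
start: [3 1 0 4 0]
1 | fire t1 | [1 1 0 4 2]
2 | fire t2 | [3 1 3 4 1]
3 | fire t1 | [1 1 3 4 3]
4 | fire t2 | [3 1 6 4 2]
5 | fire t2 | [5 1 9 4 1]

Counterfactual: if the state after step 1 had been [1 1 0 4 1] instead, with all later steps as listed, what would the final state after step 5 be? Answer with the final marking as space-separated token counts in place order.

5 1 9 4 0

state after step 1 := [1 1 0 4 1]
2 | fire t2 | [3 1 3 4 0]
3 | fire t1 | [1 1 3 4 2]
4 | fire t2 | [3 1 6 4 1]
5 | fire t2 | [5 1 9 4 0]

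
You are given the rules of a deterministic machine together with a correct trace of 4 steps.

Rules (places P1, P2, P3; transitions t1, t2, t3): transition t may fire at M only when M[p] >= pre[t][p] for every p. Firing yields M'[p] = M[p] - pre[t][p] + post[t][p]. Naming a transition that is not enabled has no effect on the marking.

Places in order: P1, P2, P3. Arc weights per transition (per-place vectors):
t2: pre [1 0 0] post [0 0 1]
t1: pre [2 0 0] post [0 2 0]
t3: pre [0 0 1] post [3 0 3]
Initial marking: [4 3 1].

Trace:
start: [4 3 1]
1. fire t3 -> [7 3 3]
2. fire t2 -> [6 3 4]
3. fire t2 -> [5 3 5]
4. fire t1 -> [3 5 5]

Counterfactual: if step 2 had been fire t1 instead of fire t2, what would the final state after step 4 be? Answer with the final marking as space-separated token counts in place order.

2 7 4

(re-executing from step 2 with the substitution; state before step 2: [7 3 3])
2. fire t1 -> [5 5 3]
3. fire t2 -> [4 5 4]
4. fire t1 -> [2 7 4]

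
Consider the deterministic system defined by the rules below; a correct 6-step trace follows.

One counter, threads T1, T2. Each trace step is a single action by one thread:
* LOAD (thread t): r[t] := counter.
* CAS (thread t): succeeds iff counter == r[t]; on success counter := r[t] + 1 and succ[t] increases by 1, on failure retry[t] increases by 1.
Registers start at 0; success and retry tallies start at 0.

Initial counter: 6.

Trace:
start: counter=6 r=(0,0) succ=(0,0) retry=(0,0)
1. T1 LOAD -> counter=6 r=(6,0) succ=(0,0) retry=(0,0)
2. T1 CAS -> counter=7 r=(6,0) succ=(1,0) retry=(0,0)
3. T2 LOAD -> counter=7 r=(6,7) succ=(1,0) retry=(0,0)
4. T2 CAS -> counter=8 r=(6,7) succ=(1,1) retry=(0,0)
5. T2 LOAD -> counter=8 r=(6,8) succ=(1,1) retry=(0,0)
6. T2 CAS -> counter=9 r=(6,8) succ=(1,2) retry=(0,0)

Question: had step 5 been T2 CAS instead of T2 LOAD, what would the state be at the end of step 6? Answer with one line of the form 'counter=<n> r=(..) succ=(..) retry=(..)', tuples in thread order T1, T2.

counter=8 r=(6,7) succ=(1,1) retry=(0,2)

(re-executing from step 5 with the substitution; state before step 5: counter=8 r=(6,7) succ=(1,1) retry=(0,0))
5. T2 CAS -> counter=8 r=(6,7) succ=(1,1) retry=(0,1)
6. T2 CAS -> counter=8 r=(6,7) succ=(1,1) retry=(0,2)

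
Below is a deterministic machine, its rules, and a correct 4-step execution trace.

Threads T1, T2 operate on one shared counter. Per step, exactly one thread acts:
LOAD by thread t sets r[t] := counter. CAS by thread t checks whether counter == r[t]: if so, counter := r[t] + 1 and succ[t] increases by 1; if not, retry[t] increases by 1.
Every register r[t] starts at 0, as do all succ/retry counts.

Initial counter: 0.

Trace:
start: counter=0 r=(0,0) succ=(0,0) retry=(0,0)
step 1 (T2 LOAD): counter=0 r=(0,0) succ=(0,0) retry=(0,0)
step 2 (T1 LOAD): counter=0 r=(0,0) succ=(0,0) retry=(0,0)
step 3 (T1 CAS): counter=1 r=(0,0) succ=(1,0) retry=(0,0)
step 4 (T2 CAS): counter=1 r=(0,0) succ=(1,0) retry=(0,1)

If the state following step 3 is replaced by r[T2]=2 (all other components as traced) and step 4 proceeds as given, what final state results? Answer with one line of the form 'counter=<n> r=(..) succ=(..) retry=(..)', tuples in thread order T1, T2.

state after step 3 := counter=1 r=(0,2) succ=(1,0) retry=(0,0)
step 4 (T2 CAS): counter=1 r=(0,2) succ=(1,0) retry=(0,1)

counter=1 r=(0,2) succ=(1,0) retry=(0,1)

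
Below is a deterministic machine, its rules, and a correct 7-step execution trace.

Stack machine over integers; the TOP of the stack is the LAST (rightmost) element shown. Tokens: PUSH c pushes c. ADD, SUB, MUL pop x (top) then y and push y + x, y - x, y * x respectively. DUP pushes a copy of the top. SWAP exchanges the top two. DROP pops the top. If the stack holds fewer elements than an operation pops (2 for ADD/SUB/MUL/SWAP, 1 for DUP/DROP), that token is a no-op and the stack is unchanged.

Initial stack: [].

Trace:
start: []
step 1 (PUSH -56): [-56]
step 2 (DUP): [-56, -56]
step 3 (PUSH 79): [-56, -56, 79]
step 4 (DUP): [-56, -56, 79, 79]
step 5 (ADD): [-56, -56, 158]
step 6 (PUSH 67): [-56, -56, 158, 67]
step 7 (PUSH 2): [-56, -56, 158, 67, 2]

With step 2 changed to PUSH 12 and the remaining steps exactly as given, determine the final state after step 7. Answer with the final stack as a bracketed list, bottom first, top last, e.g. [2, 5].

(re-executing from step 2 with the substitution; state before step 2: [-56])
step 2 (PUSH 12): [-56, 12]
step 3 (PUSH 79): [-56, 12, 79]
step 4 (DUP): [-56, 12, 79, 79]
step 5 (ADD): [-56, 12, 158]
step 6 (PUSH 67): [-56, 12, 158, 67]
step 7 (PUSH 2): [-56, 12, 158, 67, 2]

[-56, 12, 158, 67, 2]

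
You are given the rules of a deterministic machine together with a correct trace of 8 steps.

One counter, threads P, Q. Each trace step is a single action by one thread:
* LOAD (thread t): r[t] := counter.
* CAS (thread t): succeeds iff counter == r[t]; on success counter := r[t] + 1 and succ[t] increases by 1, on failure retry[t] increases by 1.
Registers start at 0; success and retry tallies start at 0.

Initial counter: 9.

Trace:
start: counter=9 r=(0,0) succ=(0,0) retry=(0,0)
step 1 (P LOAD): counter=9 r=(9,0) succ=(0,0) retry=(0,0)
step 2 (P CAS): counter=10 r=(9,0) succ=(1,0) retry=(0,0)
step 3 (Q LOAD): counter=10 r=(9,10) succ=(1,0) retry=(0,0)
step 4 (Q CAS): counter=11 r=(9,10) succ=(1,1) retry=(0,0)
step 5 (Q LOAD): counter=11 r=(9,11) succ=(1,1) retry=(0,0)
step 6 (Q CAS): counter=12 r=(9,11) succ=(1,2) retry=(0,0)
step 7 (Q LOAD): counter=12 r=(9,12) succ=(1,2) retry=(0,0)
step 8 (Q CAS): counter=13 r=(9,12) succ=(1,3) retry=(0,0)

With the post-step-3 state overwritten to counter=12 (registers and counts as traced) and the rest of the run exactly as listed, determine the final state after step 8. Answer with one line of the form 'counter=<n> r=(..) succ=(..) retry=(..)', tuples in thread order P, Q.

state after step 3 := counter=12 r=(9,10) succ=(1,0) retry=(0,0)
step 4 (Q CAS): counter=12 r=(9,10) succ=(1,0) retry=(0,1)
step 5 (Q LOAD): counter=12 r=(9,12) succ=(1,0) retry=(0,1)
step 6 (Q CAS): counter=13 r=(9,12) succ=(1,1) retry=(0,1)
step 7 (Q LOAD): counter=13 r=(9,13) succ=(1,1) retry=(0,1)
step 8 (Q CAS): counter=14 r=(9,13) succ=(1,2) retry=(0,1)

counter=14 r=(9,13) succ=(1,2) retry=(0,1)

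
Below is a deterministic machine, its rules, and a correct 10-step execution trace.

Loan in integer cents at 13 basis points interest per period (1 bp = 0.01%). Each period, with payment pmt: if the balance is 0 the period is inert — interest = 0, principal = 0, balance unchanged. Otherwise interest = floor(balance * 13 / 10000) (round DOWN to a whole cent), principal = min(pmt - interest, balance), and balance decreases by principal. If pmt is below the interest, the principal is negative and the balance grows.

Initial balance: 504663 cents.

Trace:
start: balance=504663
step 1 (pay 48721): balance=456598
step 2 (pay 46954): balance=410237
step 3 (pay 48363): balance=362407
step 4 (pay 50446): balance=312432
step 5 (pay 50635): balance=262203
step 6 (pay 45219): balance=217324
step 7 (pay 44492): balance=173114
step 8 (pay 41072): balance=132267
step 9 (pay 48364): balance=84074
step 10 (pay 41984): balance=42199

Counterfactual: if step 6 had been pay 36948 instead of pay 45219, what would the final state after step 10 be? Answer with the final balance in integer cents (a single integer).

(re-executing from step 6 with the substitution; state before step 6: balance=262203)
step 6 (pay 36948): balance=225595
step 7 (pay 44492): balance=181396
step 8 (pay 41072): balance=140559
step 9 (pay 48364): balance=92377
step 10 (pay 41984): balance=50513

50513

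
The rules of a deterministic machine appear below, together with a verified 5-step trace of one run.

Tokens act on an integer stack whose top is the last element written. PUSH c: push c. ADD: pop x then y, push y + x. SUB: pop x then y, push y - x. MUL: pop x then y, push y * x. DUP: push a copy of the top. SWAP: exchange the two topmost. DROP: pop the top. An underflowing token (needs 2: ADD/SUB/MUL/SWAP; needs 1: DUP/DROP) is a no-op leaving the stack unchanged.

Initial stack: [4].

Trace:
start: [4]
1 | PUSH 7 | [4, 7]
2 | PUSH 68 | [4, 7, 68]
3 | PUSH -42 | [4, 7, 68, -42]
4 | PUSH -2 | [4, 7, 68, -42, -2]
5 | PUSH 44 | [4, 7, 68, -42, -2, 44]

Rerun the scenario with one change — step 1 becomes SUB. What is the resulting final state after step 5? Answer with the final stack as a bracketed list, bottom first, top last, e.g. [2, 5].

(re-executing from step 1 with the substitution; state before step 1: [4])
1 | SUB | [4]
2 | PUSH 68 | [4, 68]
3 | PUSH -42 | [4, 68, -42]
4 | PUSH -2 | [4, 68, -42, -2]
5 | PUSH 44 | [4, 68, -42, -2, 44]

[4, 68, -42, -2, 44]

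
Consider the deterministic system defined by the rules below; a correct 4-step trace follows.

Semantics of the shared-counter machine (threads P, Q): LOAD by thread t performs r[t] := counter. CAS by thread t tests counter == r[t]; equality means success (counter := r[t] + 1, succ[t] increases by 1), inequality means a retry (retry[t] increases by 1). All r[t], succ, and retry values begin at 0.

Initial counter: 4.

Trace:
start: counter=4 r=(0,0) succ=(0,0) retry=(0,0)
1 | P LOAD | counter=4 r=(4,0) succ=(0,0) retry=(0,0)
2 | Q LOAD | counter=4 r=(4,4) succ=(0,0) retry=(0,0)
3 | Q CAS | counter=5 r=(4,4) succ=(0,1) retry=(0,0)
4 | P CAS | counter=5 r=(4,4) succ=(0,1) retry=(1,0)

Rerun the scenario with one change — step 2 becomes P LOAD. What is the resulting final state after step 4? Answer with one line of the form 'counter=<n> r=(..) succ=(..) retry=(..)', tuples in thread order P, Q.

(re-executing from step 2 with the substitution; state before step 2: counter=4 r=(4,0) succ=(0,0) retry=(0,0))
2 | P LOAD | counter=4 r=(4,0) succ=(0,0) retry=(0,0)
3 | Q CAS | counter=4 r=(4,0) succ=(0,0) retry=(0,1)
4 | P CAS | counter=5 r=(4,0) succ=(1,0) retry=(0,1)

counter=5 r=(4,0) succ=(1,0) retry=(0,1)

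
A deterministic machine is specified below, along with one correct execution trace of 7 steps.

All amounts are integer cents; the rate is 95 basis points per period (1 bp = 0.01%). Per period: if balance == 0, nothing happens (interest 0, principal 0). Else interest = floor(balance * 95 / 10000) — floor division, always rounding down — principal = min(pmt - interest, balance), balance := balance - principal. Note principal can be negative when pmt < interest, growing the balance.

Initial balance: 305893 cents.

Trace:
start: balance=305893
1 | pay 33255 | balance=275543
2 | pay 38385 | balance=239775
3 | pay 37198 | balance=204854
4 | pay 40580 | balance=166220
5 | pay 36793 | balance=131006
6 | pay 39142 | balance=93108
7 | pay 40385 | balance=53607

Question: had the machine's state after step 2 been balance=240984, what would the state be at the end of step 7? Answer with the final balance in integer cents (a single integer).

state after step 2 := balance=240984
3 | pay 37198 | balance=206075
4 | pay 40580 | balance=167452
5 | pay 36793 | balance=132249
6 | pay 39142 | balance=94363
7 | pay 40385 | balance=54874

54874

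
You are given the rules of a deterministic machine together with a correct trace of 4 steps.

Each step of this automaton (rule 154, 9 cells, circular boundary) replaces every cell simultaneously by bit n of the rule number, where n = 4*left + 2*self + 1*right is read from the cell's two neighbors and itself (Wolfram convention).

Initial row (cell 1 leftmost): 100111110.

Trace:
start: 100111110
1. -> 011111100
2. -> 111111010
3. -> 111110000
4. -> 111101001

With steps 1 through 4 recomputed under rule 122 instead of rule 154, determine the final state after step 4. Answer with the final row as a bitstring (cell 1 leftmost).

110000110

(re-executing steps 1..4 under rule 122; state before step 1: 100111110)
1. -> 011100011
2. -> 110110111
3. -> 011111100
4. -> 110000110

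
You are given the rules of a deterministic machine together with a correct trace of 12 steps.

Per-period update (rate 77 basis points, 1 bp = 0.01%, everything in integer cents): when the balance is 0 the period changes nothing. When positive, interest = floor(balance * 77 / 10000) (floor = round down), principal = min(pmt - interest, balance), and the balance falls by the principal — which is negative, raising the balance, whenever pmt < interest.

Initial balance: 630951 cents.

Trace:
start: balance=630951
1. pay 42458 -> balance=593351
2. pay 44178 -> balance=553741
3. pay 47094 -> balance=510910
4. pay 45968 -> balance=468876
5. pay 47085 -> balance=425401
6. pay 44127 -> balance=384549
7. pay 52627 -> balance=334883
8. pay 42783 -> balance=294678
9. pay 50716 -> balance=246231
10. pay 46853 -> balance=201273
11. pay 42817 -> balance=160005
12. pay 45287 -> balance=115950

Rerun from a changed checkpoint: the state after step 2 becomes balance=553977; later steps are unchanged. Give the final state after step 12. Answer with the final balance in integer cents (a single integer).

state after step 2 := balance=553977
3. pay 47094 -> balance=511148
4. pay 45968 -> balance=469115
5. pay 47085 -> balance=425642
6. pay 44127 -> balance=384792
7. pay 52627 -> balance=335127
8. pay 42783 -> balance=294924
9. pay 50716 -> balance=246478
10. pay 46853 -> balance=201522
11. pay 42817 -> balance=160256
12. pay 45287 -> balance=116202

116202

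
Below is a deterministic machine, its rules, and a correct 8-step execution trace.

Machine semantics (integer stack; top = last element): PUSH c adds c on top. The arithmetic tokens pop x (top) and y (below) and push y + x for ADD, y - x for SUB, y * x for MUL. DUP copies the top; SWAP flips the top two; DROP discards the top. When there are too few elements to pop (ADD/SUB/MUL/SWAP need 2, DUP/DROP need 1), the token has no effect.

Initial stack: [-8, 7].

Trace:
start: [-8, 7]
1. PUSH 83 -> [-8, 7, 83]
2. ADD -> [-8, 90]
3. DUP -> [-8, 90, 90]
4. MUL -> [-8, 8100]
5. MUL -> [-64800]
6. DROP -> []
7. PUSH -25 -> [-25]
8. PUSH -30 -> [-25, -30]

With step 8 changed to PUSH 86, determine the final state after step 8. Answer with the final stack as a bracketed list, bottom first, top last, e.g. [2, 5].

[-25, 86]

(re-executing from step 8 with the substitution; state before step 8: [-25])
8. PUSH 86 -> [-25, 86]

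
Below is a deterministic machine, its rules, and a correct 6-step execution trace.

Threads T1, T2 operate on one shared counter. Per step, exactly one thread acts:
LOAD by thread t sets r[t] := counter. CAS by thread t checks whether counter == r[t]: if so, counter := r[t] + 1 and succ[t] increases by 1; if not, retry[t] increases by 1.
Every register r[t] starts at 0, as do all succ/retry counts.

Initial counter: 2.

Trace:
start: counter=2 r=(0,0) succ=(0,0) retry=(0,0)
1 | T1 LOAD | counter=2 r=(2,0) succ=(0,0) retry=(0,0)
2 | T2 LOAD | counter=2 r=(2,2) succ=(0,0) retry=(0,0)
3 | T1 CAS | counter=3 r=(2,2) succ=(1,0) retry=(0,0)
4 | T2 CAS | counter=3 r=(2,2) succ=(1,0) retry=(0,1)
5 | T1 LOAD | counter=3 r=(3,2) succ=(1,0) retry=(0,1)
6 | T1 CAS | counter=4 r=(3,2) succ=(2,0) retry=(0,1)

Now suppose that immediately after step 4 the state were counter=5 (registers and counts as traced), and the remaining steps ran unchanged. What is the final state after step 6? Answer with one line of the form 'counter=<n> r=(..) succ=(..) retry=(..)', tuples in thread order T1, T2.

state after step 4 := counter=5 r=(2,2) succ=(1,0) retry=(0,1)
5 | T1 LOAD | counter=5 r=(5,2) succ=(1,0) retry=(0,1)
6 | T1 CAS | counter=6 r=(5,2) succ=(2,0) retry=(0,1)

counter=6 r=(5,2) succ=(2,0) retry=(0,1)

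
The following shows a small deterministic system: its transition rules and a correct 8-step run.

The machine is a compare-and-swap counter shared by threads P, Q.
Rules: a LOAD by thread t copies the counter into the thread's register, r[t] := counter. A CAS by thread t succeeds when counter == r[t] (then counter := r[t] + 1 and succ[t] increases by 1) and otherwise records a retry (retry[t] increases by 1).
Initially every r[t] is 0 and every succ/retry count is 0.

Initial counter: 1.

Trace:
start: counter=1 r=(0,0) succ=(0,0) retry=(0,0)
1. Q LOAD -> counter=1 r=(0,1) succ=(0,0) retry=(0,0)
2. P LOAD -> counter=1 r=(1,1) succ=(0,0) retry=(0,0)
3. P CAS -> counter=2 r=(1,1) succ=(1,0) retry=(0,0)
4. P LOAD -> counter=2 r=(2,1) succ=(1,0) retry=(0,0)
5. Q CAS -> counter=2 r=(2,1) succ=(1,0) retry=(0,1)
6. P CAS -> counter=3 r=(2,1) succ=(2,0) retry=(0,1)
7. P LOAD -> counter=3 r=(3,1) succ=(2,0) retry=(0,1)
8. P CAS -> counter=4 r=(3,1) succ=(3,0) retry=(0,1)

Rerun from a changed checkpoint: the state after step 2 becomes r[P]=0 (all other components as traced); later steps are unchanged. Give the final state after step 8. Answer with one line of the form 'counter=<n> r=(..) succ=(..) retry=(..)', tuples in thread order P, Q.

state after step 2 := counter=1 r=(0,1) succ=(0,0) retry=(0,0)
3. P CAS -> counter=1 r=(0,1) succ=(0,0) retry=(1,0)
4. P LOAD -> counter=1 r=(1,1) succ=(0,0) retry=(1,0)
5. Q CAS -> counter=2 r=(1,1) succ=(0,1) retry=(1,0)
6. P CAS -> counter=2 r=(1,1) succ=(0,1) retry=(2,0)
7. P LOAD -> counter=2 r=(2,1) succ=(0,1) retry=(2,0)
8. P CAS -> counter=3 r=(2,1) succ=(1,1) retry=(2,0)

counter=3 r=(2,1) succ=(1,1) retry=(2,0)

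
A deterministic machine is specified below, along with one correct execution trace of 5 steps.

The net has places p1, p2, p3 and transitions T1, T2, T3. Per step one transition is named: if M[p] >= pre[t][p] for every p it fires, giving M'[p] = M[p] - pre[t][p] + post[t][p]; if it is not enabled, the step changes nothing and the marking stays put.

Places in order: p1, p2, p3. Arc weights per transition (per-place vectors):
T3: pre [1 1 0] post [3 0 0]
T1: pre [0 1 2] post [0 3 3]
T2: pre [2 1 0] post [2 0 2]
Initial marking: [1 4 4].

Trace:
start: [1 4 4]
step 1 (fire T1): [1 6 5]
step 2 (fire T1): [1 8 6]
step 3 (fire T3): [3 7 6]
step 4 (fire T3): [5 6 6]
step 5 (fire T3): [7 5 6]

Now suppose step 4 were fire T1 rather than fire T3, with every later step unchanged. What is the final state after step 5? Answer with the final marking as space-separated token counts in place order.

(re-executing from step 4 with the substitution; state before step 4: [3 7 6])
step 4 (fire T1): [3 9 7]
step 5 (fire T3): [5 8 7]

5 8 7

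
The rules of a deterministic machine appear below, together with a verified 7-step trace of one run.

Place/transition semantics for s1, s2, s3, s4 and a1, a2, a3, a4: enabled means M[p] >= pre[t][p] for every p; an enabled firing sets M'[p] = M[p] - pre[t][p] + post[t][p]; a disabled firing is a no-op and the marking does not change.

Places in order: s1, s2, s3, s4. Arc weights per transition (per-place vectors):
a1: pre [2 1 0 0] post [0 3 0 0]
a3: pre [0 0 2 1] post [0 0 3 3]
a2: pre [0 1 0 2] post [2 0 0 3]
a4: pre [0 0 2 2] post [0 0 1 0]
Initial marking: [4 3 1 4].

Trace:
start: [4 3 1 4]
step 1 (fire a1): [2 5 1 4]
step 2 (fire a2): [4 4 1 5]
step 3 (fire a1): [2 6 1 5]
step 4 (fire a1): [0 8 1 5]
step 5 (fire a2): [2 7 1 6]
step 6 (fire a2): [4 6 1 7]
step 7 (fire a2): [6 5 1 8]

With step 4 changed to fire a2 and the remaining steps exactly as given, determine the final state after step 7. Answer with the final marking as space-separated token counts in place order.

(re-executing from step 4 with the substitution; state before step 4: [2 6 1 5])
step 4 (fire a2): [4 5 1 6]
step 5 (fire a2): [6 4 1 7]
step 6 (fire a2): [8 3 1 8]
step 7 (fire a2): [10 2 1 9]

10 2 1 9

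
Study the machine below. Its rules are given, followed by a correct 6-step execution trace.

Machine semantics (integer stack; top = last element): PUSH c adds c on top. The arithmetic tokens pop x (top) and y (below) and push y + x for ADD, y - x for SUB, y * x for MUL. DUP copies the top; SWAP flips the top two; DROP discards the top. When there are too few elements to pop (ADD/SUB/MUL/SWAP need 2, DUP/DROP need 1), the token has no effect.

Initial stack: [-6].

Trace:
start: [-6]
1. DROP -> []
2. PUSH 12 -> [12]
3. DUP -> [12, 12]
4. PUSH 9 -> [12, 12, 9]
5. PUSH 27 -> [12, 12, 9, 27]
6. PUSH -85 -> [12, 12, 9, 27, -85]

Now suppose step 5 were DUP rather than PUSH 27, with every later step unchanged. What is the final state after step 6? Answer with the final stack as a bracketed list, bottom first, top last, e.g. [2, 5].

(re-executing from step 5 with the substitution; state before step 5: [12, 12, 9])
5. DUP -> [12, 12, 9, 9]
6. PUSH -85 -> [12, 12, 9, 9, -85]

[12, 12, 9, 9, -85]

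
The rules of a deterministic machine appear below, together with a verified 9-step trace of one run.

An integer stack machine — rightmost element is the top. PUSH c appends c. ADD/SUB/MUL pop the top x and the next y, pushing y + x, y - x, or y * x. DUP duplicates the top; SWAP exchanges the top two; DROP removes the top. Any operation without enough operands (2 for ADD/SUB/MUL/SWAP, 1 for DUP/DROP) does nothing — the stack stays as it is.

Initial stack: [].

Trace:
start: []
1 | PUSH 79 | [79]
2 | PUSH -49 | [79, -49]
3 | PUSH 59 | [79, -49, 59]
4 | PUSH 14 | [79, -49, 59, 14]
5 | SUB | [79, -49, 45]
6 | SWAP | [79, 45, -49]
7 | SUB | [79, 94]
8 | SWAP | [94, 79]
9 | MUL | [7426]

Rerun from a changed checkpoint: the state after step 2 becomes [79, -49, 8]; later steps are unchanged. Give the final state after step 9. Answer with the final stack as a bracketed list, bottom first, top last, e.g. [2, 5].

[79, -1813]

state after step 2 := [79, -49, 8]
3 | PUSH 59 | [79, -49, 8, 59]
4 | PUSH 14 | [79, -49, 8, 59, 14]
5 | SUB | [79, -49, 8, 45]
6 | SWAP | [79, -49, 45, 8]
7 | SUB | [79, -49, 37]
8 | SWAP | [79, 37, -49]
9 | MUL | [79, -1813]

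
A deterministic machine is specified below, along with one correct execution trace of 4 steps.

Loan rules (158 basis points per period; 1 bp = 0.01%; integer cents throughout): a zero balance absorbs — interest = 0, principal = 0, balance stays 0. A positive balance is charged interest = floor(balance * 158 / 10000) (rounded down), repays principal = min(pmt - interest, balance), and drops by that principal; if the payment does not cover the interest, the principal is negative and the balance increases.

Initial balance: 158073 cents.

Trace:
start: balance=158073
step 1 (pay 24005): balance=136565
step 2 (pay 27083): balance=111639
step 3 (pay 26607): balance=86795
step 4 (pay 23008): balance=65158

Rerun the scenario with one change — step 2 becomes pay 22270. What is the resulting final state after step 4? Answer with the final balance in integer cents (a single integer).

70124

(re-executing from step 2 with the substitution; state before step 2: balance=136565)
step 2 (pay 22270): balance=116452
step 3 (pay 26607): balance=91684
step 4 (pay 23008): balance=70124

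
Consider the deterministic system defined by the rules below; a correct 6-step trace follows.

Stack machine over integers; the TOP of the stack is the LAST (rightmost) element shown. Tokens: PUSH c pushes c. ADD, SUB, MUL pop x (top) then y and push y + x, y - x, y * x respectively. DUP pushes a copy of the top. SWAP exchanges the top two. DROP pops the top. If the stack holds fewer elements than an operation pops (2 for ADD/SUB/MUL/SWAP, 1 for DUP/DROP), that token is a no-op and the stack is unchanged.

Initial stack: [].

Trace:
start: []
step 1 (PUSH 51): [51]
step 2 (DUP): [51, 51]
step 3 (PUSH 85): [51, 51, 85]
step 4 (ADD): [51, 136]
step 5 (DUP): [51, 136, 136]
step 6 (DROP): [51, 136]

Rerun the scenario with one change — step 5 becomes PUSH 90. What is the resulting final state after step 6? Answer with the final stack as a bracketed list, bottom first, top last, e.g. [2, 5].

[51, 136]

(re-executing from step 5 with the substitution; state before step 5: [51, 136])
step 5 (PUSH 90): [51, 136, 90]
step 6 (DROP): [51, 136]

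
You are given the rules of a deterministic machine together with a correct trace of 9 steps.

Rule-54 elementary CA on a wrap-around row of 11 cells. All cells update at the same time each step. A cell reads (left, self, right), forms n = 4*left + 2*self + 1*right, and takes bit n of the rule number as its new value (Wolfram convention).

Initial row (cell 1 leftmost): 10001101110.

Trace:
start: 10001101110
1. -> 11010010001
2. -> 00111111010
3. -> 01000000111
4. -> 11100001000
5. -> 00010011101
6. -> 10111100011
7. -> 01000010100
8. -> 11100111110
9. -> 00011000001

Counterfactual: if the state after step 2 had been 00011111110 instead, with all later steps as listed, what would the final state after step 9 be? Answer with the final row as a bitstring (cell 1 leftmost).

state after step 2 := 00011111110
3. -> 00100000001
4. -> 11110000011
5. -> 00001000100
6. -> 00011101110
7. -> 00100010001
8. -> 11110111011
9. -> 00001000100

00001000100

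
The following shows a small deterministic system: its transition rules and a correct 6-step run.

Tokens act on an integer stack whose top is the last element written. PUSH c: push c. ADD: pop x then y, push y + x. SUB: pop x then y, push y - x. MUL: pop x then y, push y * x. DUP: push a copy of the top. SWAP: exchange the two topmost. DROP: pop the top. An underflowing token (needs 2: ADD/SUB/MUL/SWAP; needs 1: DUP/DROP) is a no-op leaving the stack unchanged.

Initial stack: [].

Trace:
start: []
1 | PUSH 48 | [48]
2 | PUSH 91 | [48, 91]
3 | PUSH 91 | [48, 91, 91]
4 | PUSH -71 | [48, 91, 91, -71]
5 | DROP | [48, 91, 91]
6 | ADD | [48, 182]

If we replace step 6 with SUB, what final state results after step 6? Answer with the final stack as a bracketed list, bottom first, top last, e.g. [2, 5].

[48, 0]

(re-executing from step 6 with the substitution; state before step 6: [48, 91, 91])
6 | SUB | [48, 0]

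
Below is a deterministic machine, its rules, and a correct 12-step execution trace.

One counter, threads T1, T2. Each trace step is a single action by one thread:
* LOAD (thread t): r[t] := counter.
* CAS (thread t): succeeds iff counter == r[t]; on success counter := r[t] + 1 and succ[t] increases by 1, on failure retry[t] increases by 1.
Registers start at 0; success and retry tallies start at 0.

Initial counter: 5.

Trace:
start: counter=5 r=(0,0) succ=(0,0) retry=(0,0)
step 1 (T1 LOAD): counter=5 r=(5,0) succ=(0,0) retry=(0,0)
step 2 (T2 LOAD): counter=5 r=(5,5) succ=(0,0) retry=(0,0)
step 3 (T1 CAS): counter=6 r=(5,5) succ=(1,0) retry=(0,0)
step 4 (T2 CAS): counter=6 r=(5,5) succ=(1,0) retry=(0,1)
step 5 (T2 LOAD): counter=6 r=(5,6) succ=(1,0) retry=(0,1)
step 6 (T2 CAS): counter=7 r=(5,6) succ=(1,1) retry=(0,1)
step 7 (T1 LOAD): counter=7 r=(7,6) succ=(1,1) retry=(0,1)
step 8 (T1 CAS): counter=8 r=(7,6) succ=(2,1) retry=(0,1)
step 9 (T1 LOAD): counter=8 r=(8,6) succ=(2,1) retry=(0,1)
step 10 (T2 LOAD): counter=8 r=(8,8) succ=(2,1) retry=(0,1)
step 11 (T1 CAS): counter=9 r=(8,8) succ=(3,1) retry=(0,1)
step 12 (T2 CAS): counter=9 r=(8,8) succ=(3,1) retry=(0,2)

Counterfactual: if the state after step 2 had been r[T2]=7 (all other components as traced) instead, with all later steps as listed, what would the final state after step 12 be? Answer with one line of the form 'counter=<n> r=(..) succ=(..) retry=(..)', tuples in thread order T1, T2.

state after step 2 := counter=5 r=(5,7) succ=(0,0) retry=(0,0)
step 3 (T1 CAS): counter=6 r=(5,7) succ=(1,0) retry=(0,0)
step 4 (T2 CAS): counter=6 r=(5,7) succ=(1,0) retry=(0,1)
step 5 (T2 LOAD): counter=6 r=(5,6) succ=(1,0) retry=(0,1)
step 6 (T2 CAS): counter=7 r=(5,6) succ=(1,1) retry=(0,1)
step 7 (T1 LOAD): counter=7 r=(7,6) succ=(1,1) retry=(0,1)
step 8 (T1 CAS): counter=8 r=(7,6) succ=(2,1) retry=(0,1)
step 9 (T1 LOAD): counter=8 r=(8,6) succ=(2,1) retry=(0,1)
step 10 (T2 LOAD): counter=8 r=(8,8) succ=(2,1) retry=(0,1)
step 11 (T1 CAS): counter=9 r=(8,8) succ=(3,1) retry=(0,1)
step 12 (T2 CAS): counter=9 r=(8,8) succ=(3,1) retry=(0,2)

counter=9 r=(8,8) succ=(3,1) retry=(0,2)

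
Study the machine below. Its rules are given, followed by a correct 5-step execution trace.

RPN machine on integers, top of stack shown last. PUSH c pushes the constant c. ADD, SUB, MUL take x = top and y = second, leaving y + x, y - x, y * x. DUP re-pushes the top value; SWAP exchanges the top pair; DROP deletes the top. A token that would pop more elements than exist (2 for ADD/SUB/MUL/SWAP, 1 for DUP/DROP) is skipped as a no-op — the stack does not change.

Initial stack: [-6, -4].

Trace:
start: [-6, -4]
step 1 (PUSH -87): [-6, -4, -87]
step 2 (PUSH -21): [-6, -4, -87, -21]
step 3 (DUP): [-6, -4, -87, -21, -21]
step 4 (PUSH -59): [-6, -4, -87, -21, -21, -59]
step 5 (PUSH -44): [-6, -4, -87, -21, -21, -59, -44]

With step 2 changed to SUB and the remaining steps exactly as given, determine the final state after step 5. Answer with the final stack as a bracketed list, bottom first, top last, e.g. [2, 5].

(re-executing from step 2 with the substitution; state before step 2: [-6, -4, -87])
step 2 (SUB): [-6, 83]
step 3 (DUP): [-6, 83, 83]
step 4 (PUSH -59): [-6, 83, 83, -59]
step 5 (PUSH -44): [-6, 83, 83, -59, -44]

[-6, 83, 83, -59, -44]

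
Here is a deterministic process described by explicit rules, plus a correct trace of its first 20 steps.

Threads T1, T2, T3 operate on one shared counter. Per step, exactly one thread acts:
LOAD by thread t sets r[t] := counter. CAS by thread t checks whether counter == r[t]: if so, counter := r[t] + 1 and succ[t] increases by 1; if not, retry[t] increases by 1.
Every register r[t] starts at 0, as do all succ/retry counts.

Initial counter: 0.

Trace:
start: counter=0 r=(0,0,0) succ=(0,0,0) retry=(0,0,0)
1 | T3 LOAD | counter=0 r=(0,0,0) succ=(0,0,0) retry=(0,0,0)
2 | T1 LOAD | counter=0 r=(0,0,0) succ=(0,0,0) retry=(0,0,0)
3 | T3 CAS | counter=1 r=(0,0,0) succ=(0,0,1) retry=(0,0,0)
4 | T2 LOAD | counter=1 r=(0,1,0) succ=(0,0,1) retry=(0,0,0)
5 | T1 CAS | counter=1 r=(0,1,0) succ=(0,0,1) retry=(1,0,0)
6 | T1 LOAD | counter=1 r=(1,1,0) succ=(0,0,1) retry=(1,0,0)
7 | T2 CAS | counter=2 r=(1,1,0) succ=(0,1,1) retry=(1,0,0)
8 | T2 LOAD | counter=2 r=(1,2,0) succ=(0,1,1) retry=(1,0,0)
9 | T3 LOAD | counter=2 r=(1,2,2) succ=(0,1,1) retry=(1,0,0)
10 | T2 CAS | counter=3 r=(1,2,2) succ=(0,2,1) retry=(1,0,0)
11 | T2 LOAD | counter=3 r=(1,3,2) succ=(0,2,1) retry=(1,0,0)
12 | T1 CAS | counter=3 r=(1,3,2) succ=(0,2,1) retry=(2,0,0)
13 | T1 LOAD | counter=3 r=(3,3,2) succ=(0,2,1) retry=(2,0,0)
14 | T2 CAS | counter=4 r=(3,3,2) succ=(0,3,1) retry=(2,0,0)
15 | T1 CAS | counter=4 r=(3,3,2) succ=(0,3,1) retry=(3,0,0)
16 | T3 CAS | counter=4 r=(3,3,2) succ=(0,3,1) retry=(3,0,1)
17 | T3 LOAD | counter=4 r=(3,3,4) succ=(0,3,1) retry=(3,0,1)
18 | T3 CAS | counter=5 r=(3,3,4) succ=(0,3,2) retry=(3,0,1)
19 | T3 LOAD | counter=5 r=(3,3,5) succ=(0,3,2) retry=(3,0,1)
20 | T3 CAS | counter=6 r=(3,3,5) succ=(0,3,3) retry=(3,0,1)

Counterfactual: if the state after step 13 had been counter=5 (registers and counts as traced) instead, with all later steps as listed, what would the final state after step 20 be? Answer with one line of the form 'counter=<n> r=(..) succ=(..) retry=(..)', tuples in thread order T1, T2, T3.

state after step 13 := counter=5 r=(3,3,2) succ=(0,2,1) retry=(2,0,0)
14 | T2 CAS | counter=5 r=(3,3,2) succ=(0,2,1) retry=(2,1,0)
15 | T1 CAS | counter=5 r=(3,3,2) succ=(0,2,1) retry=(3,1,0)
16 | T3 CAS | counter=5 r=(3,3,2) succ=(0,2,1) retry=(3,1,1)
17 | T3 LOAD | counter=5 r=(3,3,5) succ=(0,2,1) retry=(3,1,1)
18 | T3 CAS | counter=6 r=(3,3,5) succ=(0,2,2) retry=(3,1,1)
19 | T3 LOAD | counter=6 r=(3,3,6) succ=(0,2,2) retry=(3,1,1)
20 | T3 CAS | counter=7 r=(3,3,6) succ=(0,2,3) retry=(3,1,1)

counter=7 r=(3,3,6) succ=(0,2,3) retry=(3,1,1)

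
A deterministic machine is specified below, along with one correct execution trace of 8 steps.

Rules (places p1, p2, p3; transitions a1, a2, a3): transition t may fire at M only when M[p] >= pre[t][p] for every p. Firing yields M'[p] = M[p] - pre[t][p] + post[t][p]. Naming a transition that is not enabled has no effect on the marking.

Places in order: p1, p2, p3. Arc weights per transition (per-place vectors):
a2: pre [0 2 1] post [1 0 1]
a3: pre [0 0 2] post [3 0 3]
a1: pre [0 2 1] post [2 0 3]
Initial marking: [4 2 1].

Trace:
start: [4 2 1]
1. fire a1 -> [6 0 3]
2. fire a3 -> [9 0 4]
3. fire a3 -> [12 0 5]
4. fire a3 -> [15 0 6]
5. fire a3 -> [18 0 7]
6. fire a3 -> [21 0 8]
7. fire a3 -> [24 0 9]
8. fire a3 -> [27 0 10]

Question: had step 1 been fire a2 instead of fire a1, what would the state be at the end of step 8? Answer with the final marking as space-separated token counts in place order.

5 0 1

(re-executing from step 1 with the substitution; state before step 1: [4 2 1])
1. fire a2 -> [5 0 1]
2. fire a3 -> [5 0 1]
3. fire a3 -> [5 0 1]
4. fire a3 -> [5 0 1]
5. fire a3 -> [5 0 1]
6. fire a3 -> [5 0 1]
7. fire a3 -> [5 0 1]
8. fire a3 -> [5 0 1]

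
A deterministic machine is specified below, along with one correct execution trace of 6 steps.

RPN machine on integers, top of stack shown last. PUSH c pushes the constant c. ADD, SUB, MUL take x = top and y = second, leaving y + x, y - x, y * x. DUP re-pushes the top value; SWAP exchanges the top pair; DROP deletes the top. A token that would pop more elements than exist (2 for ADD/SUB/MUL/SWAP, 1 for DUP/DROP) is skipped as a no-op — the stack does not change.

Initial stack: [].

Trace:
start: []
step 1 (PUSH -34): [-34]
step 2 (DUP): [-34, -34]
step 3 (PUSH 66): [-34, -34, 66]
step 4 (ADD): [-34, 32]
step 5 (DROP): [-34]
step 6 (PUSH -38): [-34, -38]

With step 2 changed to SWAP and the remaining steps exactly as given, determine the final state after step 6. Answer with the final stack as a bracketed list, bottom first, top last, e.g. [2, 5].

(re-executing from step 2 with the substitution; state before step 2: [-34])
step 2 (SWAP): [-34]
step 3 (PUSH 66): [-34, 66]
step 4 (ADD): [32]
step 5 (DROP): []
step 6 (PUSH -38): [-38]

[-38]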